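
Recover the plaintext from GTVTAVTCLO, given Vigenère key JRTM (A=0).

Repeat the key across the ciphertext: JRTMJRTMJR
G(6)−J(9): -3≡23 → X
T(19)−R(17): 2 → C
V(21)−T(19): 2 → C
T(19)−M(12): 7 → H
A(0)−J(9): -9≡17 → R
V(21)−R(17): 4 → E
T(19)−T(19): 0 → A
C(2)−M(12): -10≡16 → Q
L(11)−J(9): 2 → C
O(14)−R(17): -3≡23 → X

XCCHREAQCX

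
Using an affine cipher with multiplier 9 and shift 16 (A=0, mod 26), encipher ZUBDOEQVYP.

HOZRMAEXYV

Z(25): 9·25+16=241≡7 → H
U(20): 9·20+16=196≡14 → O
B(1): 9·1+16=25 → Z
D(3): 9·3+16=43≡17 → R
O(14): 9·14+16=142≡12 → M
E(4): 9·4+16=52≡0 → A
Q(16): 9·16+16=160≡4 → E
V(21): 9·21+16=205≡23 → X
Y(24): 9·24+16=232≡24 → Y
P(15): 9·15+16=151≡21 → V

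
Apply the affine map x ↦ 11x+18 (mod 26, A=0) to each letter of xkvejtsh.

lypkntir

x(23): 11·23+18=271≡11 → l
k(10): 11·10+18=128≡24 → y
v(21): 11·21+18=249≡15 → p
e(4): 11·4+18=62≡10 → k
j(9): 11·9+18=117≡13 → n
t(19): 11·19+18=227≡19 → t
s(18): 11·18+18=216≡8 → i
h(7): 11·7+18=95≡17 → r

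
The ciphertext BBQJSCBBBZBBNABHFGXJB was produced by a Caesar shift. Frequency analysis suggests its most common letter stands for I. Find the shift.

19

The most frequent ciphertext letter is B (appears 9 times).
B is position 1; I is position 8.
Shift = -7≡19.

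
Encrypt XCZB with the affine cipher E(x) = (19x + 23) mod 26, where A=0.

X(23): 19·23+23=460≡18 → S
C(2): 19·2+23=61≡9 → J
Z(25): 19·25+23=498≡4 → E
B(1): 19·1+23=42≡16 → Q

SJEQ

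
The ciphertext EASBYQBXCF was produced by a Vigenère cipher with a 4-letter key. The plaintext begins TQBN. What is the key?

LKRO

Subtract each crib letter from the matching ciphertext letter (mod 26):
E(4)−T(19)=-15≡11 → L
A(0)−Q(16)=-16≡10 → K
S(18)−B(1)=17 → R
B(1)−N(13)=-12≡14 → O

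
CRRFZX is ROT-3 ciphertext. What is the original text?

C(2): 2−3=-1≡25 → Z
R(17): 17−3=14 → O
R(17): 17−3=14 → O
F(5): 5−3=2 → C
Z(25): 25−3=22 → W
X(23): 23−3=20 → U

ZOOCWU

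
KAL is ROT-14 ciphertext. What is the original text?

K(10): 10−14=-4≡22 → W
A(0): 0−14=-14≡12 → M
L(11): 11−14=-3≡23 → X

WMX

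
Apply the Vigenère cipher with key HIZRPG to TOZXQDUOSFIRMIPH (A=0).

AWYOFJBWRWXXTQOY

Repeat the key across the message: HIZRPGHIZRPGHIZR
T(19)+H(7): 26≡0 → A
O(14)+I(8): 22 → W
Z(25)+Z(25): 50≡24 → Y
X(23)+R(17): 40≡14 → O
Q(16)+P(15): 31≡5 → F
D(3)+G(6): 9 → J
U(20)+H(7): 27≡1 → B
O(14)+I(8): 22 → W
S(18)+Z(25): 43≡17 → R
F(5)+R(17): 22 → W
I(8)+P(15): 23 → X
R(17)+G(6): 23 → X
M(12)+H(7): 19 → T
I(8)+I(8): 16 → Q
P(15)+Z(25): 40≡14 → O
H(7)+R(17): 24 → Y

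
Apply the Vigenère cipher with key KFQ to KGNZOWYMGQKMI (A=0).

Repeat the key across the message: KFQKFQKFQKFQK
K(10)+K(10): 20 → U
G(6)+F(5): 11 → L
N(13)+Q(16): 29≡3 → D
Z(25)+K(10): 35≡9 → J
O(14)+F(5): 19 → T
W(22)+Q(16): 38≡12 → M
Y(24)+K(10): 34≡8 → I
M(12)+F(5): 17 → R
G(6)+Q(16): 22 → W
Q(16)+K(10): 26≡0 → A
K(10)+F(5): 15 → P
M(12)+Q(16): 28≡2 → C
I(8)+K(10): 18 → S

ULDJTMIRWAPCS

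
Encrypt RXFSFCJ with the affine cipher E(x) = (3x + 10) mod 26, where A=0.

R(17): 3·17+10=61≡9 → J
X(23): 3·23+10=79≡1 → B
F(5): 3·5+10=25 → Z
S(18): 3·18+10=64≡12 → M
F(5): 3·5+10=25 → Z
C(2): 3·2+10=16 → Q
J(9): 3·9+10=37≡11 → L

JBZMZQL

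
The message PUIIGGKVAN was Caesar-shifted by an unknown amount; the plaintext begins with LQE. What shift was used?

From the crib: P(15)−L(11)=4, so the shift is 4.

4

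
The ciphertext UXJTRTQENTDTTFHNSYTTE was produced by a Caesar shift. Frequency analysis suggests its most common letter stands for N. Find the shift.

The most frequent ciphertext letter is T (appears 7 times).
T is position 19; N is position 13.
Shift = 6.

6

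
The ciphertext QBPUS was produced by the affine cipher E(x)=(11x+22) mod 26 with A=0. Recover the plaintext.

QRXOC

The inverse of 11 mod 26 is 19, since 11·19=209≡1. Apply D(y)=19·(y−22) mod 26:
Q(16): 19·(16−22)=-114≡16 → Q
B(1): 19·(1−22)=-399≡17 → R
P(15): 19·(15−22)=-133≡23 → X
U(20): 19·(20−22)=-38≡14 → O
S(18): 19·(18−22)=-76≡2 → C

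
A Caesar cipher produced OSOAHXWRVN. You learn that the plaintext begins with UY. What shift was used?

From the crib: O(14)−U(20)=-6≡20, so the shift is 20.

20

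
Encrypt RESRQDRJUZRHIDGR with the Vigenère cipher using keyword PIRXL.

GMJOBSZARKGPZARG

Repeat the key across the message: PIRXLPIRXLPIRXLP
R(17)+P(15): 32≡6 → G
E(4)+I(8): 12 → M
S(18)+R(17): 35≡9 → J
R(17)+X(23): 40≡14 → O
Q(16)+L(11): 27≡1 → B
D(3)+P(15): 18 → S
R(17)+I(8): 25 → Z
J(9)+R(17): 26≡0 → A
U(20)+X(23): 43≡17 → R
Z(25)+L(11): 36≡10 → K
R(17)+P(15): 32≡6 → G
H(7)+I(8): 15 → P
I(8)+R(17): 25 → Z
D(3)+X(23): 26≡0 → A
G(6)+L(11): 17 → R
R(17)+P(15): 32≡6 → G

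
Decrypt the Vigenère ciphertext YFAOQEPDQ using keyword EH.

Repeat the key across the ciphertext: EHEHEHEHE
Y(24)−E(4): 20 → U
F(5)−H(7): -2≡24 → Y
A(0)−E(4): -4≡22 → W
O(14)−H(7): 7 → H
Q(16)−E(4): 12 → M
E(4)−H(7): -3≡23 → X
P(15)−E(4): 11 → L
D(3)−H(7): -4≡22 → W
Q(16)−E(4): 12 → M

UYWHMXLWM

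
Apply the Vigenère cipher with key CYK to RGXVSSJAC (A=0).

TEHXQCLYM

Repeat the key across the message: CYKCYKCYK
R(17)+C(2): 19 → T
G(6)+Y(24): 30≡4 → E
X(23)+K(10): 33≡7 → H
V(21)+C(2): 23 → X
S(18)+Y(24): 42≡16 → Q
S(18)+K(10): 28≡2 → C
J(9)+C(2): 11 → L
A(0)+Y(24): 24 → Y
C(2)+K(10): 12 → M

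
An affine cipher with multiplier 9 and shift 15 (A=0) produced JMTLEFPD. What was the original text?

IRMOTWAQ

The inverse of 9 mod 26 is 3, since 9·3=27≡1. Apply D(y)=3·(y−15) mod 26:
J(9): 3·(9−15)=-18≡8 → I
M(12): 3·(12−15)=-9≡17 → R
T(19): 3·(19−15)=12 → M
L(11): 3·(11−15)=-12≡14 → O
E(4): 3·(4−15)=-33≡19 → T
F(5): 3·(5−15)=-30≡22 → W
P(15): 3·(15−15)=0 → A
D(3): 3·(3−15)=-36≡16 → Q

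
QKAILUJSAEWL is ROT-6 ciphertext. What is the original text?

KEUCFODMUYQF

Q(16): 16−6=10 → K
K(10): 10−6=4 → E
A(0): 0−6=-6≡20 → U
I(8): 8−6=2 → C
L(11): 11−6=5 → F
U(20): 20−6=14 → O
J(9): 9−6=3 → D
S(18): 18−6=12 → M
A(0): 0−6=-6≡20 → U
E(4): 4−6=-2≡24 → Y
W(22): 22−6=16 → Q
L(11): 11−6=5 → F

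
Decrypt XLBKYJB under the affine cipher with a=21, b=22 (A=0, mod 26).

FXZSKNZ

The inverse of 21 mod 26 is 5, since 21·5=105≡1. Apply D(y)=5·(y−22) mod 26:
X(23): 5·(23−22)=5 → F
L(11): 5·(11−22)=-55≡23 → X
B(1): 5·(1−22)=-105≡25 → Z
K(10): 5·(10−22)=-60≡18 → S
Y(24): 5·(24−22)=10 → K
J(9): 5·(9−22)=-65≡13 → N
B(1): 5·(1−22)=-105≡25 → Z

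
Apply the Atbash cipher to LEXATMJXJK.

OVCZGNQCQP

L(11) → O(14)
E(4) → V(21)
X(23) → C(2)
A(0) → Z(25)
T(19) → G(6)
M(12) → N(13)
J(9) → Q(16)
X(23) → C(2)
J(9) → Q(16)
K(10) → P(15)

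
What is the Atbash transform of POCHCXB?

P(15) → K(10)
O(14) → L(11)
C(2) → X(23)
H(7) → S(18)
C(2) → X(23)
X(23) → C(2)
B(1) → Y(24)

KLXSXCY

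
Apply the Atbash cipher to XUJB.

CFQY

X(23) → C(2)
U(20) → F(5)
J(9) → Q(16)
B(1) → Y(24)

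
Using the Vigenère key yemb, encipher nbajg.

Repeat the key across the message: yemby
n(13)+y(24): 37≡11 → l
b(1)+e(4): 5 → f
a(0)+m(12): 12 → m
j(9)+b(1): 10 → k
g(6)+y(24): 30≡4 → e

lfmke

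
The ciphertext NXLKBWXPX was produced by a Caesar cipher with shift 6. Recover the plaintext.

N(13): 13−6=7 → H
X(23): 23−6=17 → R
L(11): 11−6=5 → F
K(10): 10−6=4 → E
B(1): 1−6=-5≡21 → V
W(22): 22−6=16 → Q
X(23): 23−6=17 → R
P(15): 15−6=9 → J
X(23): 23−6=17 → R

HRFEVQRJR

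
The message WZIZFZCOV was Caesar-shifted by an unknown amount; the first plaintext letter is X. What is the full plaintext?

XAJAGADPW

From the crib: W(22)−X(23)=-1≡25, so the shift is 25.
Subtract 25 from each ciphertext letter:
W(22): 22−25=-3≡23 → X
Z(25): 25−25=0 → A
I(8): 8−25=-17≡9 → J
Z(25): 25−25=0 → A
F(5): 5−25=-20≡6 → G
Z(25): 25−25=0 → A
C(2): 2−25=-23≡3 → D
O(14): 14−25=-11≡15 → P
V(21): 21−25=-4≡22 → W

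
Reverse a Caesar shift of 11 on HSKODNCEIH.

WHZDSCRTXW

H(7): 7−11=-4≡22 → W
S(18): 18−11=7 → H
K(10): 10−11=-1≡25 → Z
O(14): 14−11=3 → D
D(3): 3−11=-8≡18 → S
N(13): 13−11=2 → C
C(2): 2−11=-9≡17 → R
E(4): 4−11=-7≡19 → T
I(8): 8−11=-3≡23 → X
H(7): 7−11=-4≡22 → W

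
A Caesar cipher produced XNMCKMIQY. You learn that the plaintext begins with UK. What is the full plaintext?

UKJZHJFNV

From the crib: X(23)−U(20)=3, so the shift is 3.
Subtract 3 from each ciphertext letter:
X(23): 23−3=20 → U
N(13): 13−3=10 → K
M(12): 12−3=9 → J
C(2): 2−3=-1≡25 → Z
K(10): 10−3=7 → H
M(12): 12−3=9 → J
I(8): 8−3=5 → F
Q(16): 16−3=13 → N
Y(24): 24−3=21 → V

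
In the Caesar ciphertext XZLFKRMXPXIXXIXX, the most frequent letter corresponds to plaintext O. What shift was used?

The most frequent ciphertext letter is X (appears 7 times).
X is position 23; O is position 14.
Shift = 9.

9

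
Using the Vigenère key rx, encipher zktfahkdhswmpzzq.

qhkcrebaypnjgwqn

Repeat the key across the message: rxrxrxrxrxrxrxrx
z(25)+r(17): 42≡16 → q
k(10)+x(23): 33≡7 → h
t(19)+r(17): 36≡10 → k
f(5)+x(23): 28≡2 → c
a(0)+r(17): 17 → r
h(7)+x(23): 30≡4 → e
k(10)+r(17): 27≡1 → b
d(3)+x(23): 26≡0 → a
h(7)+r(17): 24 → y
s(18)+x(23): 41≡15 → p
w(22)+r(17): 39≡13 → n
m(12)+x(23): 35≡9 → j
p(15)+r(17): 32≡6 → g
z(25)+x(23): 48≡22 → w
z(25)+r(17): 42≡16 → q
q(16)+x(23): 39≡13 → n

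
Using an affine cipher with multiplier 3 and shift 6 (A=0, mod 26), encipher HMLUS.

BQNOI

H(7): 3·7+6=27≡1 → B
M(12): 3·12+6=42≡16 → Q
L(11): 3·11+6=39≡13 → N
U(20): 3·20+6=66≡14 → O
S(18): 3·18+6=60≡8 → I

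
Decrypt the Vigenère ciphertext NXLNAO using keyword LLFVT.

Repeat the key across the ciphertext: LLFVTL
N(13)−L(11): 2 → C
X(23)−L(11): 12 → M
L(11)−F(5): 6 → G
N(13)−V(21): -8≡18 → S
A(0)−T(19): -19≡7 → H
O(14)−L(11): 3 → D

CMGSHD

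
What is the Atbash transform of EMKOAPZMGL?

E(4) → V(21)
M(12) → N(13)
K(10) → P(15)
O(14) → L(11)
A(0) → Z(25)
P(15) → K(10)
Z(25) → A(0)
M(12) → N(13)
G(6) → T(19)
L(11) → O(14)

VNPLZKANTO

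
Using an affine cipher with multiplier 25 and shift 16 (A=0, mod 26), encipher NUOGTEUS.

N(13): 25·13+16=341≡3 → D
U(20): 25·20+16=516≡22 → W
O(14): 25·14+16=366≡2 → C
G(6): 25·6+16=166≡10 → K
T(19): 25·19+16=491≡23 → X
E(4): 25·4+16=116≡12 → M
U(20): 25·20+16=516≡22 → W
S(18): 25·18+16=466≡24 → Y

DWCKXMWY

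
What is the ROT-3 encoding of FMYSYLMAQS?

IPBVBOPDTV

F(5): 5+3=8 → I
M(12): 12+3=15 → P
Y(24): 24+3=27≡1 → B
S(18): 18+3=21 → V
Y(24): 24+3=27≡1 → B
L(11): 11+3=14 → O
M(12): 12+3=15 → P
A(0): 0+3=3 → D
Q(16): 16+3=19 → T
S(18): 18+3=21 → V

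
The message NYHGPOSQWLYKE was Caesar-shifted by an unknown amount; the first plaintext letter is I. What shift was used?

5

From the crib: N(13)−I(8)=5, so the shift is 5.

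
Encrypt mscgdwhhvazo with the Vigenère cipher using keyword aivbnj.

Repeat the key across the message: aivbnjaivbnj
m(12)+a(0): 12 → m
s(18)+i(8): 26≡0 → a
c(2)+v(21): 23 → x
g(6)+b(1): 7 → h
d(3)+n(13): 16 → q
w(22)+j(9): 31≡5 → f
h(7)+a(0): 7 → h
h(7)+i(8): 15 → p
v(21)+v(21): 42≡16 → q
a(0)+b(1): 1 → b
z(25)+n(13): 38≡12 → m
o(14)+j(9): 23 → x

maxhqfhpqbmx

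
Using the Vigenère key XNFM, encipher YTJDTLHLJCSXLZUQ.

VGOPQYMXGPXJIMZC

Repeat the key across the message: XNFMXNFMXNFMXNFM
Y(24)+X(23): 47≡21 → V
T(19)+N(13): 32≡6 → G
J(9)+F(5): 14 → O
D(3)+M(12): 15 → P
T(19)+X(23): 42≡16 → Q
L(11)+N(13): 24 → Y
H(7)+F(5): 12 → M
L(11)+M(12): 23 → X
J(9)+X(23): 32≡6 → G
C(2)+N(13): 15 → P
S(18)+F(5): 23 → X
X(23)+M(12): 35≡9 → J
L(11)+X(23): 34≡8 → I
Z(25)+N(13): 38≡12 → M
U(20)+F(5): 25 → Z
Q(16)+M(12): 28≡2 → C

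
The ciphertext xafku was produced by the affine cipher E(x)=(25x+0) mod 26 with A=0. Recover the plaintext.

The inverse of 25 mod 26 is 25, since 25·25=625≡1. Apply D(y)=25·(y−0) mod 26:
x(23): 25·(23−0)=575≡3 → d
a(0): 25·(0−0)=0 → a
f(5): 25·(5−0)=125≡21 → v
k(10): 25·(10−0)=250≡16 → q
u(20): 25·(20−0)=500≡6 → g

davqg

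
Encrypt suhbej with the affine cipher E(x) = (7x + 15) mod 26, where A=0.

s(18): 7·18+15=141≡11 → l
u(20): 7·20+15=155≡25 → z
h(7): 7·7+15=64≡12 → m
b(1): 7·1+15=22 → w
e(4): 7·4+15=43≡17 → r
j(9): 7·9+15=78≡0 → a

lzmwra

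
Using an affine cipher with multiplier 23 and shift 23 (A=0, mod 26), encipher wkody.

jthod

w(22): 23·22+23=529≡9 → j
k(10): 23·10+23=253≡19 → t
o(14): 23·14+23=345≡7 → h
d(3): 23·3+23=92≡14 → o
y(24): 23·24+23=575≡3 → d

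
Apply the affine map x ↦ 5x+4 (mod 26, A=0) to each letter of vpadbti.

fbetjvs

v(21): 5·21+4=109≡5 → f
p(15): 5·15+4=79≡1 → b
a(0): 5·0+4=4 → e
d(3): 5·3+4=19 → t
b(1): 5·1+4=9 → j
t(19): 5·19+4=99≡21 → v
i(8): 5·8+4=44≡18 → s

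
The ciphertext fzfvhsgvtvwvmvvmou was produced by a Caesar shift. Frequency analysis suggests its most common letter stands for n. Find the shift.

The most frequent ciphertext letter is v (appears 6 times).
v is position 21; n is position 13.
Shift = 8.

8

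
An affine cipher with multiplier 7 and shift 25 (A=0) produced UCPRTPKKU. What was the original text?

DTGKOGJJD

The inverse of 7 mod 26 is 15, since 7·15=105≡1. Apply D(y)=15·(y−25) mod 26:
U(20): 15·(20−25)=-75≡3 → D
C(2): 15·(2−25)=-345≡19 → T
P(15): 15·(15−25)=-150≡6 → G
R(17): 15·(17−25)=-120≡10 → K
T(19): 15·(19−25)=-90≡14 → O
P(15): 15·(15−25)=-150≡6 → G
K(10): 15·(10−25)=-225≡9 → J
K(10): 15·(10−25)=-225≡9 → J
U(20): 15·(20−25)=-75≡3 → D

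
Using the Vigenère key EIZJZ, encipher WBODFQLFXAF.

Repeat the key across the message: EIZJZEIZJZE
W(22)+E(4): 26≡0 → A
B(1)+I(8): 9 → J
O(14)+Z(25): 39≡13 → N
D(3)+J(9): 12 → M
F(5)+Z(25): 30≡4 → E
Q(16)+E(4): 20 → U
L(11)+I(8): 19 → T
F(5)+Z(25): 30≡4 → E
X(23)+J(9): 32≡6 → G
A(0)+Z(25): 25 → Z
F(5)+E(4): 9 → J

AJNMEUTEGZJ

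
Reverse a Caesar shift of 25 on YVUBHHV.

Y(24): 24−25=-1≡25 → Z
V(21): 21−25=-4≡22 → W
U(20): 20−25=-5≡21 → V
B(1): 1−25=-24≡2 → C
H(7): 7−25=-18≡8 → I
H(7): 7−25=-18≡8 → I
V(21): 21−25=-4≡22 → W

ZWVCIIW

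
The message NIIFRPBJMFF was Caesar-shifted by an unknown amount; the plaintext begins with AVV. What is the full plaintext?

From the crib: N(13)−A(0)=13, so the shift is 13.
Subtract 13 from each ciphertext letter:
N(13): 13−13=0 → A
I(8): 8−13=-5≡21 → V
I(8): 8−13=-5≡21 → V
F(5): 5−13=-8≡18 → S
R(17): 17−13=4 → E
P(15): 15−13=2 → C
B(1): 1−13=-12≡14 → O
J(9): 9−13=-4≡22 → W
M(12): 12−13=-1≡25 → Z
F(5): 5−13=-8≡18 → S
F(5): 5−13=-8≡18 → S

AVVSECOWZSS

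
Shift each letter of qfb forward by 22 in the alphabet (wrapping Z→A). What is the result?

mbx

q(16): 16+22=38≡12 → m
f(5): 5+22=27≡1 → b
b(1): 1+22=23 → x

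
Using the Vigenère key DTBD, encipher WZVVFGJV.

ZSWYIZKY

Repeat the key across the message: DTBDDTBD
W(22)+D(3): 25 → Z
Z(25)+T(19): 44≡18 → S
V(21)+B(1): 22 → W
V(21)+D(3): 24 → Y
F(5)+D(3): 8 → I
G(6)+T(19): 25 → Z
J(9)+B(1): 10 → K
V(21)+D(3): 24 → Y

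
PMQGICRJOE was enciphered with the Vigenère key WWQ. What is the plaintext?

Repeat the key across the ciphertext: WWQWWQWWQW
P(15)−W(22): -7≡19 → T
M(12)−W(22): -10≡16 → Q
Q(16)−Q(16): 0 → A
G(6)−W(22): -16≡10 → K
I(8)−W(22): -14≡12 → M
C(2)−Q(16): -14≡12 → M
R(17)−W(22): -5≡21 → V
J(9)−W(22): -13≡13 → N
O(14)−Q(16): -2≡24 → Y
E(4)−W(22): -18≡8 → I

TQAKMMVNYI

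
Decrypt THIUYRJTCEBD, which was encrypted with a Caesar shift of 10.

JXYKOHZJSURT

T(19): 19−10=9 → J
H(7): 7−10=-3≡23 → X
I(8): 8−10=-2≡24 → Y
U(20): 20−10=10 → K
Y(24): 24−10=14 → O
R(17): 17−10=7 → H
J(9): 9−10=-1≡25 → Z
T(19): 19−10=9 → J
C(2): 2−10=-8≡18 → S
E(4): 4−10=-6≡20 → U
B(1): 1−10=-9≡17 → R
D(3): 3−10=-7≡19 → T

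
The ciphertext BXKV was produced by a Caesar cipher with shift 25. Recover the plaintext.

B(1): 1−25=-24≡2 → C
X(23): 23−25=-2≡24 → Y
K(10): 10−25=-15≡11 → L
V(21): 21−25=-4≡22 → W

CYLW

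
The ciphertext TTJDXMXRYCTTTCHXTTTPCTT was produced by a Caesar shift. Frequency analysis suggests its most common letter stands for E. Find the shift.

15

The most frequent ciphertext letter is T (appears 10 times).
T is position 19; E is position 4.
Shift = 15.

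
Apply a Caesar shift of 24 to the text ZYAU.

Z(25): 25+24=49≡23 → X
Y(24): 24+24=48≡22 → W
A(0): 0+24=24 → Y
U(20): 20+24=44≡18 → S

XWYS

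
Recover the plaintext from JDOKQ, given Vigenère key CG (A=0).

HXMEO

Repeat the key across the ciphertext: CGCGC
J(9)−C(2): 7 → H
D(3)−G(6): -3≡23 → X
O(14)−C(2): 12 → M
K(10)−G(6): 4 → E
Q(16)−C(2): 14 → O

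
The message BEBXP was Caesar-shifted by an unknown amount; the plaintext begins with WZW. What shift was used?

5

From the crib: B(1)−W(22)=-21≡5, so the shift is 5.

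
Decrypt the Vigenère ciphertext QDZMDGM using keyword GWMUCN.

KHNSBTG

Repeat the key across the ciphertext: GWMUCNG
Q(16)−G(6): 10 → K
D(3)−W(22): -19≡7 → H
Z(25)−M(12): 13 → N
M(12)−U(20): -8≡18 → S
D(3)−C(2): 1 → B
G(6)−N(13): -7≡19 → T
M(12)−G(6): 6 → G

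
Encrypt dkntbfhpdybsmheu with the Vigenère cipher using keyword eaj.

hkwxbolpmcbbqhny

Repeat the key across the message: eajeajeajeajeaje
d(3)+e(4): 7 → h
k(10)+a(0): 10 → k
n(13)+j(9): 22 → w
t(19)+e(4): 23 → x
b(1)+a(0): 1 → b
f(5)+j(9): 14 → o
h(7)+e(4): 11 → l
p(15)+a(0): 15 → p
d(3)+j(9): 12 → m
y(24)+e(4): 28≡2 → c
b(1)+a(0): 1 → b
s(18)+j(9): 27≡1 → b
m(12)+e(4): 16 → q
h(7)+a(0): 7 → h
e(4)+j(9): 13 → n
u(20)+e(4): 24 → y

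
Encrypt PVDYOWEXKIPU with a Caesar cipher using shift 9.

YEMHXFNGTRYD

P(15): 15+9=24 → Y
V(21): 21+9=30≡4 → E
D(3): 3+9=12 → M
Y(24): 24+9=33≡7 → H
O(14): 14+9=23 → X
W(22): 22+9=31≡5 → F
E(4): 4+9=13 → N
X(23): 23+9=32≡6 → G
K(10): 10+9=19 → T
I(8): 8+9=17 → R
P(15): 15+9=24 → Y
U(20): 20+9=29≡3 → D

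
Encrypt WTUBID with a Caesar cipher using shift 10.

W(22): 22+10=32≡6 → G
T(19): 19+10=29≡3 → D
U(20): 20+10=30≡4 → E
B(1): 1+10=11 → L
I(8): 8+10=18 → S
D(3): 3+10=13 → N

GDELSN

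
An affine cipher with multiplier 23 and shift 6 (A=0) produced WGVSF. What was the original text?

MAVWJ

The inverse of 23 mod 26 is 17, since 23·17=391≡1. Apply D(y)=17·(y−6) mod 26:
W(22): 17·(22−6)=272≡12 → M
G(6): 17·(6−6)=0 → A
V(21): 17·(21−6)=255≡21 → V
S(18): 17·(18−6)=204≡22 → W
F(5): 17·(5−6)=-17≡9 → J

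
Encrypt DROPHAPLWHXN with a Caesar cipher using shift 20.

XLIJBUJFQBRH

D(3): 3+20=23 → X
R(17): 17+20=37≡11 → L
O(14): 14+20=34≡8 → I
P(15): 15+20=35≡9 → J
H(7): 7+20=27≡1 → B
A(0): 0+20=20 → U
P(15): 15+20=35≡9 → J
L(11): 11+20=31≡5 → F
W(22): 22+20=42≡16 → Q
H(7): 7+20=27≡1 → B
X(23): 23+20=43≡17 → R
N(13): 13+20=33≡7 → H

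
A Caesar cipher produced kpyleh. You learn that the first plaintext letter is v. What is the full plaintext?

vajwps

From the crib: k(10)−v(21)=-11≡15, so the shift is 15.
Subtract 15 from each ciphertext letter:
k(10): 10−15=-5≡21 → v
p(15): 15−15=0 → a
y(24): 24−15=9 → j
l(11): 11−15=-4≡22 → w
e(4): 4−15=-11≡15 → p
h(7): 7−15=-8≡18 → s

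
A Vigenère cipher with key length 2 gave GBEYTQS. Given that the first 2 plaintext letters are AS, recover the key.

GJ

Subtract each crib letter from the matching ciphertext letter (mod 26):
G(6)−A(0)=6 → G
B(1)−S(18)=-17≡9 → J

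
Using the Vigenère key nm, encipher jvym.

Repeat the key across the message: nmnm
j(9)+n(13): 22 → w
v(21)+m(12): 33≡7 → h
y(24)+n(13): 37≡11 → l
m(12)+m(12): 24 → y

whly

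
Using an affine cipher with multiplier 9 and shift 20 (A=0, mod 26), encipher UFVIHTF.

U(20): 9·20+20=200≡18 → S
F(5): 9·5+20=65≡13 → N
V(21): 9·21+20=209≡1 → B
I(8): 9·8+20=92≡14 → O
H(7): 9·7+20=83≡5 → F
T(19): 9·19+20=191≡9 → J
F(5): 9·5+20=65≡13 → N

SNBOFJN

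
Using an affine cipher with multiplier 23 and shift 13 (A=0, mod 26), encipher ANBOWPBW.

A(0): 23·0+13=13 → N
N(13): 23·13+13=312≡0 → A
B(1): 23·1+13=36≡10 → K
O(14): 23·14+13=335≡23 → X
W(22): 23·22+13=519≡25 → Z
P(15): 23·15+13=358≡20 → U
B(1): 23·1+13=36≡10 → K
W(22): 23·22+13=519≡25 → Z

NAKXZUKZ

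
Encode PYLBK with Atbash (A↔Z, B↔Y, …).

P(15) → K(10)
Y(24) → B(1)
L(11) → O(14)
B(1) → Y(24)
K(10) → P(15)

KBOYP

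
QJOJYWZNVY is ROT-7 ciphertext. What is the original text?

JCHCRPSGOR

Q(16): 16−7=9 → J
J(9): 9−7=2 → C
O(14): 14−7=7 → H
J(9): 9−7=2 → C
Y(24): 24−7=17 → R
W(22): 22−7=15 → P
Z(25): 25−7=18 → S
N(13): 13−7=6 → G
V(21): 21−7=14 → O
Y(24): 24−7=17 → R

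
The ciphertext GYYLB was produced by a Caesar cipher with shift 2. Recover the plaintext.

EWWJZ

G(6): 6−2=4 → E
Y(24): 24−2=22 → W
Y(24): 24−2=22 → W
L(11): 11−2=9 → J
B(1): 1−2=-1≡25 → Z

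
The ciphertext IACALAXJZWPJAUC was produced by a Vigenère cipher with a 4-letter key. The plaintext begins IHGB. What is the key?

ATWZ

Subtract each crib letter from the matching ciphertext letter (mod 26):
I(8)−I(8)=0 → A
A(0)−H(7)=-7≡19 → T
C(2)−G(6)=-4≡22 → W
A(0)−B(1)=-1≡25 → Z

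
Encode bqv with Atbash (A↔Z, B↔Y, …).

yje

b(1) → y(24)
q(16) → j(9)
v(21) → e(4)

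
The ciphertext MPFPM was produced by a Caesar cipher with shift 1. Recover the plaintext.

LOEOL

M(12): 12−1=11 → L
P(15): 15−1=14 → O
F(5): 5−1=4 → E
P(15): 15−1=14 → O
M(12): 12−1=11 → L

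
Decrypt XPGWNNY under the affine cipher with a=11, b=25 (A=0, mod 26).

OSDVGGH

The inverse of 11 mod 26 is 19, since 11·19=209≡1. Apply D(y)=19·(y−25) mod 26:
X(23): 19·(23−25)=-38≡14 → O
P(15): 19·(15−25)=-190≡18 → S
G(6): 19·(6−25)=-361≡3 → D
W(22): 19·(22−25)=-57≡21 → V
N(13): 19·(13−25)=-228≡6 → G
N(13): 19·(13−25)=-228≡6 → G
Y(24): 19·(24−25)=-19≡7 → H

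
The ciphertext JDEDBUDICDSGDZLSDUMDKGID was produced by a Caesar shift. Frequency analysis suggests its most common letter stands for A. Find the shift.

3

The most frequent ciphertext letter is D (appears 8 times).
D is position 3; A is position 0.
Shift = 3.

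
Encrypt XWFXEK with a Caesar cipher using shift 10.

X(23): 23+10=33≡7 → H
W(22): 22+10=32≡6 → G
F(5): 5+10=15 → P
X(23): 23+10=33≡7 → H
E(4): 4+10=14 → O
K(10): 10+10=20 → U

HGPHOU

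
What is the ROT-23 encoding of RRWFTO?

OOTCQL

R(17): 17+23=40≡14 → O
R(17): 17+23=40≡14 → O
W(22): 22+23=45≡19 → T
F(5): 5+23=28≡2 → C
T(19): 19+23=42≡16 → Q
O(14): 14+23=37≡11 → L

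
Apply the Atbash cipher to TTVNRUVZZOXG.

GGEMIFEAALCT

T(19) → G(6)
T(19) → G(6)
V(21) → E(4)
N(13) → M(12)
R(17) → I(8)
U(20) → F(5)
V(21) → E(4)
Z(25) → A(0)
Z(25) → A(0)
O(14) → L(11)
X(23) → C(2)
G(6) → T(19)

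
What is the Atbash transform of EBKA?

E(4) → V(21)
B(1) → Y(24)
K(10) → P(15)
A(0) → Z(25)

VYPZ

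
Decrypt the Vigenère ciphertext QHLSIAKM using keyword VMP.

Repeat the key across the ciphertext: VMPVMPVM
Q(16)−V(21): -5≡21 → V
H(7)−M(12): -5≡21 → V
L(11)−P(15): -4≡22 → W
S(18)−V(21): -3≡23 → X
I(8)−M(12): -4≡22 → W
A(0)−P(15): -15≡11 → L
K(10)−V(21): -11≡15 → P
M(12)−M(12): 0 → A

VVWXWLPA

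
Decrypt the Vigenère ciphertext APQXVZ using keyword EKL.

Repeat the key across the ciphertext: EKLEKL
A(0)−E(4): -4≡22 → W
P(15)−K(10): 5 → F
Q(16)−L(11): 5 → F
X(23)−E(4): 19 → T
V(21)−K(10): 11 → L
Z(25)−L(11): 14 → O

WFFTLO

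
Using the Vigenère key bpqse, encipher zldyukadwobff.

Repeat the key across the message: bpqsebpqsebpq
z(25)+b(1): 26≡0 → a
l(11)+p(15): 26≡0 → a
d(3)+q(16): 19 → t
y(24)+s(18): 42≡16 → q
u(20)+e(4): 24 → y
k(10)+b(1): 11 → l
a(0)+p(15): 15 → p
d(3)+q(16): 19 → t
w(22)+s(18): 40≡14 → o
o(14)+e(4): 18 → s
b(1)+b(1): 2 → c
f(5)+p(15): 20 → u
f(5)+q(16): 21 → v

aatqylptoscuv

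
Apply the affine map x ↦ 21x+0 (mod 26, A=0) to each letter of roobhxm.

tiivrps

r(17): 21·17+0=357≡19 → t
o(14): 21·14+0=294≡8 → i
o(14): 21·14+0=294≡8 → i
b(1): 21·1+0=21 → v
h(7): 21·7+0=147≡17 → r
x(23): 21·23+0=483≡15 → p
m(12): 21·12+0=252≡18 → s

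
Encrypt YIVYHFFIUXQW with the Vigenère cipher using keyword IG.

GODEPLNOCDYC

Repeat the key across the message: IGIGIGIGIGIG
Y(24)+I(8): 32≡6 → G
I(8)+G(6): 14 → O
V(21)+I(8): 29≡3 → D
Y(24)+G(6): 30≡4 → E
H(7)+I(8): 15 → P
F(5)+G(6): 11 → L
F(5)+I(8): 13 → N
I(8)+G(6): 14 → O
U(20)+I(8): 28≡2 → C
X(23)+G(6): 29≡3 → D
Q(16)+I(8): 24 → Y
W(22)+G(6): 28≡2 → C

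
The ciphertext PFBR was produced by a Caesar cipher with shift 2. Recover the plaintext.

P(15): 15−2=13 → N
F(5): 5−2=3 → D
B(1): 1−2=-1≡25 → Z
R(17): 17−2=15 → P

NDZP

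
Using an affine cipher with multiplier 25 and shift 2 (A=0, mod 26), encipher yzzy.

y(24): 25·24+2=602≡4 → e
z(25): 25·25+2=627≡3 → d
z(25): 25·25+2=627≡3 → d
y(24): 25·24+2=602≡4 → e

edde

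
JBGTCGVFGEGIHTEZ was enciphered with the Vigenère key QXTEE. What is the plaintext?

Repeat the key across the ciphertext: QXTEEQXTEEQXTEEQ
J(9)−Q(16): -7≡19 → T
B(1)−X(23): -22≡4 → E
G(6)−T(19): -13≡13 → N
T(19)−E(4): 15 → P
C(2)−E(4): -2≡24 → Y
G(6)−Q(16): -10≡16 → Q
V(21)−X(23): -2≡24 → Y
F(5)−T(19): -14≡12 → M
G(6)−E(4): 2 → C
E(4)−E(4): 0 → A
G(6)−Q(16): -10≡16 → Q
I(8)−X(23): -15≡11 → L
H(7)−T(19): -12≡14 → O
T(19)−E(4): 15 → P
E(4)−E(4): 0 → A
Z(25)−Q(16): 9 → J

TENPYQYMCAQLOPAJ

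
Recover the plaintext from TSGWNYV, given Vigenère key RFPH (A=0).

CNRPWTG

Repeat the key across the ciphertext: RFPHRFP
T(19)−R(17): 2 → C
S(18)−F(5): 13 → N
G(6)−P(15): -9≡17 → R
W(22)−H(7): 15 → P
N(13)−R(17): -4≡22 → W
Y(24)−F(5): 19 → T
V(21)−P(15): 6 → G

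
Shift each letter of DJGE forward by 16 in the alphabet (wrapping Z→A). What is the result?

TZWU

D(3): 3+16=19 → T
J(9): 9+16=25 → Z
G(6): 6+16=22 → W
E(4): 4+16=20 → U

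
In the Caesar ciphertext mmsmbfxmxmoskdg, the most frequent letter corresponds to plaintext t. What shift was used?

The most frequent ciphertext letter is m (appears 5 times).
m is position 12; t is position 19.
Shift = -7≡19.

19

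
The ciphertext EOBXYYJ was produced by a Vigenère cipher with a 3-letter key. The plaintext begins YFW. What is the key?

GJF

Subtract each crib letter from the matching ciphertext letter (mod 26):
E(4)−Y(24)=-20≡6 → G
O(14)−F(5)=9 → J
B(1)−W(22)=-21≡5 → F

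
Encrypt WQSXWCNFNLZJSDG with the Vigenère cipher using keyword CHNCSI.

Repeat the key across the message: CHNCSICHNCSICHN
W(22)+C(2): 24 → Y
Q(16)+H(7): 23 → X
S(18)+N(13): 31≡5 → F
X(23)+C(2): 25 → Z
W(22)+S(18): 40≡14 → O
C(2)+I(8): 10 → K
N(13)+C(2): 15 → P
F(5)+H(7): 12 → M
N(13)+N(13): 26≡0 → A
L(11)+C(2): 13 → N
Z(25)+S(18): 43≡17 → R
J(9)+I(8): 17 → R
S(18)+C(2): 20 → U
D(3)+H(7): 10 → K
G(6)+N(13): 19 → T

YXFZOKPMANRRUKT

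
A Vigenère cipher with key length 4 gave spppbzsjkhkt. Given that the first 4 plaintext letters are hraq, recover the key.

Subtract each crib letter from the matching ciphertext letter (mod 26):
s(18)−h(7)=11 → l
p(15)−r(17)=-2≡24 → y
p(15)−a(0)=15 → p
p(15)−q(16)=-1≡25 → z

lypz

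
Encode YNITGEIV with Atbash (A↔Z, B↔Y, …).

Y(24) → B(1)
N(13) → M(12)
I(8) → R(17)
T(19) → G(6)
G(6) → T(19)
E(4) → V(21)
I(8) → R(17)
V(21) → E(4)

BMRGTVRE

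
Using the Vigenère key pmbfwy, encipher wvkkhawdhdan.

Repeat the key across the message: pmbfwypmbfwy
w(22)+p(15): 37≡11 → l
v(21)+m(12): 33≡7 → h
k(10)+b(1): 11 → l
k(10)+f(5): 15 → p
h(7)+w(22): 29≡3 → d
a(0)+y(24): 24 → y
w(22)+p(15): 37≡11 → l
d(3)+m(12): 15 → p
h(7)+b(1): 8 → i
d(3)+f(5): 8 → i
a(0)+w(22): 22 → w
n(13)+y(24): 37≡11 → l

lhlpdylpiiwl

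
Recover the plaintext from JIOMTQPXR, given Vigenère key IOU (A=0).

BUUEFWHJX

Repeat the key across the ciphertext: IOUIOUIOU
J(9)−I(8): 1 → B
I(8)−O(14): -6≡20 → U
O(14)−U(20): -6≡20 → U
M(12)−I(8): 4 → E
T(19)−O(14): 5 → F
Q(16)−U(20): -4≡22 → W
P(15)−I(8): 7 → H
X(23)−O(14): 9 → J
R(17)−U(20): -3≡23 → X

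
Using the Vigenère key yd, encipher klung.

iosqe

Repeat the key across the message: ydydy
k(10)+y(24): 34≡8 → i
l(11)+d(3): 14 → o
u(20)+y(24): 44≡18 → s
n(13)+d(3): 16 → q
g(6)+y(24): 30≡4 → e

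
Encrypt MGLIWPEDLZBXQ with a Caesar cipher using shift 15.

M(12): 12+15=27≡1 → B
G(6): 6+15=21 → V
L(11): 11+15=26≡0 → A
I(8): 8+15=23 → X
W(22): 22+15=37≡11 → L
P(15): 15+15=30≡4 → E
E(4): 4+15=19 → T
D(3): 3+15=18 → S
L(11): 11+15=26≡0 → A
Z(25): 25+15=40≡14 → O
B(1): 1+15=16 → Q
X(23): 23+15=38≡12 → M
Q(16): 16+15=31≡5 → F

BVAXLETSAOQMF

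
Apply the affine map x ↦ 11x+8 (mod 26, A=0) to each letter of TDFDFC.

JPLPLE

T(19): 11·19+8=217≡9 → J
D(3): 11·3+8=41≡15 → P
F(5): 11·5+8=63≡11 → L
D(3): 11·3+8=41≡15 → P
F(5): 11·5+8=63≡11 → L
C(2): 11·2+8=30≡4 → E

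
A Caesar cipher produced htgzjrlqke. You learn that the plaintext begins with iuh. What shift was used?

25

From the crib: h(7)−i(8)=-1≡25, so the shift is 25.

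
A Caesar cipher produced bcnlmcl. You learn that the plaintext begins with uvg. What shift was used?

From the crib: b(1)−u(20)=-19≡7, so the shift is 7.

7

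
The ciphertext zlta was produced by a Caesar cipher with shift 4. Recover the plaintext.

z(25): 25−4=21 → v
l(11): 11−4=7 → h
t(19): 19−4=15 → p
a(0): 0−4=-4≡22 → w

vhpw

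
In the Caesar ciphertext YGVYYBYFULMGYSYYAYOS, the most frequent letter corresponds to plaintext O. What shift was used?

The most frequent ciphertext letter is Y (appears 8 times).
Y is position 24; O is position 14.
Shift = 10.

10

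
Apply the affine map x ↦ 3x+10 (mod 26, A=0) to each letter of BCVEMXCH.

B(1): 3·1+10=13 → N
C(2): 3·2+10=16 → Q
V(21): 3·21+10=73≡21 → V
E(4): 3·4+10=22 → W
M(12): 3·12+10=46≡20 → U
X(23): 3·23+10=79≡1 → B
C(2): 3·2+10=16 → Q
H(7): 3·7+10=31≡5 → F

NQVWUBQF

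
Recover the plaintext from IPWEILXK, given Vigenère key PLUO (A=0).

Repeat the key across the ciphertext: PLUOPLUO
I(8)−P(15): -7≡19 → T
P(15)−L(11): 4 → E
W(22)−U(20): 2 → C
E(4)−O(14): -10≡16 → Q
I(8)−P(15): -7≡19 → T
L(11)−L(11): 0 → A
X(23)−U(20): 3 → D
K(10)−O(14): -4≡22 → W

TECQTADW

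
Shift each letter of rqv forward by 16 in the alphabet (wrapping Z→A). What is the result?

r(17): 17+16=33≡7 → h
q(16): 16+16=32≡6 → g
v(21): 21+16=37≡11 → l

hgl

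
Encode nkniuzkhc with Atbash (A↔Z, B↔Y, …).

mpmrfapsx

n(13) → m(12)
k(10) → p(15)
n(13) → m(12)
i(8) → r(17)
u(20) → f(5)
z(25) → a(0)
k(10) → p(15)
h(7) → s(18)
c(2) → x(23)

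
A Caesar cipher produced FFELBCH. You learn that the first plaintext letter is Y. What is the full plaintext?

From the crib: F(5)−Y(24)=-19≡7, so the shift is 7.
Subtract 7 from each ciphertext letter:
F(5): 5−7=-2≡24 → Y
F(5): 5−7=-2≡24 → Y
E(4): 4−7=-3≡23 → X
L(11): 11−7=4 → E
B(1): 1−7=-6≡20 → U
C(2): 2−7=-5≡21 → V
H(7): 7−7=0 → A

YYXEUVA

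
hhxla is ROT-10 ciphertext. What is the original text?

h(7): 7−10=-3≡23 → x
h(7): 7−10=-3≡23 → x
x(23): 23−10=13 → n
l(11): 11−10=1 → b
a(0): 0−10=-10≡16 → q

xxnbq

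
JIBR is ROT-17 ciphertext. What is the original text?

SRKA

J(9): 9−17=-8≡18 → S
I(8): 8−17=-9≡17 → R
B(1): 1−17=-16≡10 → K
R(17): 17−17=0 → A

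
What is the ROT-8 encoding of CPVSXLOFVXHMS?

KXDAFTWNDFPUA

C(2): 2+8=10 → K
P(15): 15+8=23 → X
V(21): 21+8=29≡3 → D
S(18): 18+8=26≡0 → A
X(23): 23+8=31≡5 → F
L(11): 11+8=19 → T
O(14): 14+8=22 → W
F(5): 5+8=13 → N
V(21): 21+8=29≡3 → D
X(23): 23+8=31≡5 → F
H(7): 7+8=15 → P
M(12): 12+8=20 → U
S(18): 18+8=26≡0 → A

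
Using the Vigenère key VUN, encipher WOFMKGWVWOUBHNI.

Repeat the key across the message: VUNVUNVUNVUNVUN
W(22)+V(21): 43≡17 → R
O(14)+U(20): 34≡8 → I
F(5)+N(13): 18 → S
M(12)+V(21): 33≡7 → H
K(10)+U(20): 30≡4 → E
G(6)+N(13): 19 → T
W(22)+V(21): 43≡17 → R
V(21)+U(20): 41≡15 → P
W(22)+N(13): 35≡9 → J
O(14)+V(21): 35≡9 → J
U(20)+U(20): 40≡14 → O
B(1)+N(13): 14 → O
H(7)+V(21): 28≡2 → C
N(13)+U(20): 33≡7 → H
I(8)+N(13): 21 → V

RISHETRPJJOOCHV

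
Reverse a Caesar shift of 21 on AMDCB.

A(0): 0−21=-21≡5 → F
M(12): 12−21=-9≡17 → R
D(3): 3−21=-18≡8 → I
C(2): 2−21=-19≡7 → H
B(1): 1−21=-20≡6 → G

FRIHG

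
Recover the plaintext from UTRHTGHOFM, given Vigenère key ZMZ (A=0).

Repeat the key across the ciphertext: ZMZZMZZMZZ
U(20)−Z(25): -5≡21 → V
T(19)−M(12): 7 → H
R(17)−Z(25): -8≡18 → S
H(7)−Z(25): -18≡8 → I
T(19)−M(12): 7 → H
G(6)−Z(25): -19≡7 → H
H(7)−Z(25): -18≡8 → I
O(14)−M(12): 2 → C
F(5)−Z(25): -20≡6 → G
M(12)−Z(25): -13≡13 → N

VHSIHHICGN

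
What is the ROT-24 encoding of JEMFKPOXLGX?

HCKDINMVJEV

J(9): 9+24=33≡7 → H
E(4): 4+24=28≡2 → C
M(12): 12+24=36≡10 → K
F(5): 5+24=29≡3 → D
K(10): 10+24=34≡8 → I
P(15): 15+24=39≡13 → N
O(14): 14+24=38≡12 → M
X(23): 23+24=47≡21 → V
L(11): 11+24=35≡9 → J
G(6): 6+24=30≡4 → E
X(23): 23+24=47≡21 → V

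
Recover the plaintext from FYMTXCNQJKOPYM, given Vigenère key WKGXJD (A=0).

JOGWOZRGDNFMCC

Repeat the key across the ciphertext: WKGXJDWKGXJDWK
F(5)−W(22): -17≡9 → J
Y(24)−K(10): 14 → O
M(12)−G(6): 6 → G
T(19)−X(23): -4≡22 → W
X(23)−J(9): 14 → O
C(2)−D(3): -1≡25 → Z
N(13)−W(22): -9≡17 → R
Q(16)−K(10): 6 → G
J(9)−G(6): 3 → D
K(10)−X(23): -13≡13 → N
O(14)−J(9): 5 → F
P(15)−D(3): 12 → M
Y(24)−W(22): 2 → C
M(12)−K(10): 2 → C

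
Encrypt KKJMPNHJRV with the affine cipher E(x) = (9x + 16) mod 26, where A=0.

K(10): 9·10+16=106≡2 → C
K(10): 9·10+16=106≡2 → C
J(9): 9·9+16=97≡19 → T
M(12): 9·12+16=124≡20 → U
P(15): 9·15+16=151≡21 → V
N(13): 9·13+16=133≡3 → D
H(7): 9·7+16=79≡1 → B
J(9): 9·9+16=97≡19 → T
R(17): 9·17+16=169≡13 → N
V(21): 9·21+16=205≡23 → X

CCTUVDBTNX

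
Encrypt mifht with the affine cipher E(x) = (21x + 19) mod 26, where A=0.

lfukc

m(12): 21·12+19=271≡11 → l
i(8): 21·8+19=187≡5 → f
f(5): 21·5+19=124≡20 → u
h(7): 21·7+19=166≡10 → k
t(19): 21·19+19=418≡2 → c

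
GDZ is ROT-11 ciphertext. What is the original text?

G(6): 6−11=-5≡21 → V
D(3): 3−11=-8≡18 → S
Z(25): 25−11=14 → O

VSO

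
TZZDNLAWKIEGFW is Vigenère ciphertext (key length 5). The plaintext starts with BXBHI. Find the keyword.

Subtract each crib letter from the matching ciphertext letter (mod 26):
T(19)−B(1)=18 → S
Z(25)−X(23)=2 → C
Z(25)−B(1)=24 → Y
D(3)−H(7)=-4≡22 → W
N(13)−I(8)=5 → F

SCYWF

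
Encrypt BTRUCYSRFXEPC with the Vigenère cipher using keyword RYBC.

SRSWTWTTWVFRT

Repeat the key across the message: RYBCRYBCRYBCR
B(1)+R(17): 18 → S
T(19)+Y(24): 43≡17 → R
R(17)+B(1): 18 → S
U(20)+C(2): 22 → W
C(2)+R(17): 19 → T
Y(24)+Y(24): 48≡22 → W
S(18)+B(1): 19 → T
R(17)+C(2): 19 → T
F(5)+R(17): 22 → W
X(23)+Y(24): 47≡21 → V
E(4)+B(1): 5 → F
P(15)+C(2): 17 → R
C(2)+R(17): 19 → T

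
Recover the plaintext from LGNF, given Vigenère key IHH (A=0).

Repeat the key across the ciphertext: IHHI
L(11)−I(8): 3 → D
G(6)−H(7): -1≡25 → Z
N(13)−H(7): 6 → G
F(5)−I(8): -3≡23 → X

DZGX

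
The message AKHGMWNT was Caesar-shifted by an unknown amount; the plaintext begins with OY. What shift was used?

From the crib: A(0)−O(14)=-14≡12, so the shift is 12.

12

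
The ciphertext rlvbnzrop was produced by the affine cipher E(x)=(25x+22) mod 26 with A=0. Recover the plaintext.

The inverse of 25 mod 26 is 25, since 25·25=625≡1. Apply D(y)=25·(y−22) mod 26:
r(17): 25·(17−22)=-125≡5 → f
l(11): 25·(11−22)=-275≡11 → l
v(21): 25·(21−22)=-25≡1 → b
b(1): 25·(1−22)=-525≡21 → v
n(13): 25·(13−22)=-225≡9 → j
z(25): 25·(25−22)=75≡23 → x
r(17): 25·(17−22)=-125≡5 → f
o(14): 25·(14−22)=-200≡8 → i
p(15): 25·(15−22)=-175≡7 → h

flbvjxfih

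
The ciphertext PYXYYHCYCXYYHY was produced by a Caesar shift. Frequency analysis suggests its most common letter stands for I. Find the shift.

The most frequent ciphertext letter is Y (appears 7 times).
Y is position 24; I is position 8.
Shift = 16.

16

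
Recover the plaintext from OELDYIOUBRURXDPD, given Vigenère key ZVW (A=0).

Repeat the key across the ciphertext: ZVWZVWZVWZVWZVWZ
O(14)−Z(25): -11≡15 → P
E(4)−V(21): -17≡9 → J
L(11)−W(22): -11≡15 → P
D(3)−Z(25): -22≡4 → E
Y(24)−V(21): 3 → D
I(8)−W(22): -14≡12 → M
O(14)−Z(25): -11≡15 → P
U(20)−V(21): -1≡25 → Z
B(1)−W(22): -21≡5 → F
R(17)−Z(25): -8≡18 → S
U(20)−V(21): -1≡25 → Z
R(17)−W(22): -5≡21 → V
X(23)−Z(25): -2≡24 → Y
D(3)−V(21): -18≡8 → I
P(15)−W(22): -7≡19 → T
D(3)−Z(25): -22≡4 → E

PJPEDMPZFSZVYITE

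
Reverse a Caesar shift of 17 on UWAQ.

DFJZ

U(20): 20−17=3 → D
W(22): 22−17=5 → F
A(0): 0−17=-17≡9 → J
Q(16): 16−17=-1≡25 → Z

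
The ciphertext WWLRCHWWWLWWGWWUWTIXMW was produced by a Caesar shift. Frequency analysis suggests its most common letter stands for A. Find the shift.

The most frequent ciphertext letter is W (appears 11 times).
W is position 22; A is position 0.
Shift = 22.

22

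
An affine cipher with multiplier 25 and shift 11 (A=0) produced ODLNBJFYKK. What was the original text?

XIAYKCGNBB

The inverse of 25 mod 26 is 25, since 25·25=625≡1. Apply D(y)=25·(y−11) mod 26:
O(14): 25·(14−11)=75≡23 → X
D(3): 25·(3−11)=-200≡8 → I
L(11): 25·(11−11)=0 → A
N(13): 25·(13−11)=50≡24 → Y
B(1): 25·(1−11)=-250≡10 → K
J(9): 25·(9−11)=-50≡2 → C
F(5): 25·(5−11)=-150≡6 → G
Y(24): 25·(24−11)=325≡13 → N
K(10): 25·(10−11)=-25≡1 → B
K(10): 25·(10−11)=-25≡1 → B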